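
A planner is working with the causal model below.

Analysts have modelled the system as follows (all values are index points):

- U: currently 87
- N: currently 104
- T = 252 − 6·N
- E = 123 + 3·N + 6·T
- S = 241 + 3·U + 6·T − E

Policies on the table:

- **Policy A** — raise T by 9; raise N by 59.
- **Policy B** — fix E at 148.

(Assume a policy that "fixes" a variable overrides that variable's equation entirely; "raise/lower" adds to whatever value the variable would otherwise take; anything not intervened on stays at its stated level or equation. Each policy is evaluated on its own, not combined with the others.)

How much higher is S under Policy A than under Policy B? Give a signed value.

1768

Policy A (T + 9, N + 59):
  U = 87
  N = 104 + 59 = 163
  T = 252 − 6·163 (+9 from intervention) = -717
  E = 123 + 3·163 + 6·(-717) = -3690
  S = 241 + 3·87 + 6·(-717) − (-3690) = -110
Policy B (E := 148):
  U = 87
  N = 104
  T = 252 − 6·104 = -372
  E = 148
  S = 241 + 3·87 + 6·(-372) − 148 = -1878
S: -110 − (-1878) = 1768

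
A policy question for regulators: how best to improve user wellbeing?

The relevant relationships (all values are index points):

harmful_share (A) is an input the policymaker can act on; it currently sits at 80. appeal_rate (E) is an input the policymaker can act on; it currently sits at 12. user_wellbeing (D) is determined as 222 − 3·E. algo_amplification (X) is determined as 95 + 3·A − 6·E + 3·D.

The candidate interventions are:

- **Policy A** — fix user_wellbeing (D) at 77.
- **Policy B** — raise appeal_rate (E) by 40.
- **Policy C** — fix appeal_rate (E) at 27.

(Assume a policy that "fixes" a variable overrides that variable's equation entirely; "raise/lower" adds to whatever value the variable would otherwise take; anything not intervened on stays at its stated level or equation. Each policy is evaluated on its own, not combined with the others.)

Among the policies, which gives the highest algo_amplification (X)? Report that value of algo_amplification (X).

596

Policy A (D := 77):
  A = 80
  E = 12
  D = 77
  X = 95 + 3·80 − 6·12 + 3·77 = 494
Policy B (E + 40):
  A = 80
  E = 12 + 40 = 52
  D = 222 − 3·52 = 66
  X = 95 + 3·80 − 6·52 + 3·66 = 221
Policy C (E := 27):
  A = 80
  E = 27
  D = 222 − 3·27 = 141
  X = 95 + 3·80 − 6·27 + 3·141 = 596
Comparing — Policy A: X=494, Policy B: X=221, Policy C: X=596. Highest is 596 (Policy C).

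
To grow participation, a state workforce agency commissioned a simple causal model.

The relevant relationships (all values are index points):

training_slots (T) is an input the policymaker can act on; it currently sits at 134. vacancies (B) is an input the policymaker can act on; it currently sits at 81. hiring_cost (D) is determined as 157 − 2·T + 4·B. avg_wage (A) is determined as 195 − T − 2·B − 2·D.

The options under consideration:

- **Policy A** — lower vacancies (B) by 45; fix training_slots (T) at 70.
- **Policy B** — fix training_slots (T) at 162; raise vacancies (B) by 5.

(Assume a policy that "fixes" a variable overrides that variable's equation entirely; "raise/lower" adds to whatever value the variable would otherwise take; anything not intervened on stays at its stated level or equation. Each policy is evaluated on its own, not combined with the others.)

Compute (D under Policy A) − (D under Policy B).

Policy A (B − 45, T := 70):
  T = 70
  B = 81 − 45 = 36
  D = 157 − 2·70 + 4·36 = 161
Policy B (T := 162, B + 5):
  T = 162
  B = 81 + 5 = 86
  D = 157 − 2·162 + 4·86 = 177
D: 161 − 177 = -16

-16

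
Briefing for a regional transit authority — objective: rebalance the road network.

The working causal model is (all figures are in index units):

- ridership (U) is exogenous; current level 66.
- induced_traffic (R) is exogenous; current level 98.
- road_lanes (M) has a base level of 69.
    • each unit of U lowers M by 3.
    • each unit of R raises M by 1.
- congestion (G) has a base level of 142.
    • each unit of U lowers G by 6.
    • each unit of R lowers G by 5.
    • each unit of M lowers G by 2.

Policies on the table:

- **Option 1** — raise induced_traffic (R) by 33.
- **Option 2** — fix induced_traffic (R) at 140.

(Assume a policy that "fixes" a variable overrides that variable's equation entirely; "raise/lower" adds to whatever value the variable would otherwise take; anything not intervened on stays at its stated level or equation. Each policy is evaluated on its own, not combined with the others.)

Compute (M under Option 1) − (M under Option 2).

-9

Option 1 (R + 33):
  U = 66
  R = 98 + 33 = 131
  M = 69 − 3·66 + 131 = 2
Option 2 (R := 140):
  U = 66
  R = 140
  M = 69 − 3·66 + 140 = 11
M: 2 − 11 = -9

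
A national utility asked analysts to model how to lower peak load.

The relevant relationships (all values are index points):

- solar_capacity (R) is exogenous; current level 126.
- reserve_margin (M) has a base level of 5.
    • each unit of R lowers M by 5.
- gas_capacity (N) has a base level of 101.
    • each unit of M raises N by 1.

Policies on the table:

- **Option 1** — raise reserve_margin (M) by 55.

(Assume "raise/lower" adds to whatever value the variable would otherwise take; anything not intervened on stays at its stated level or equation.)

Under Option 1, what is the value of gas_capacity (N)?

Option 1 (M + 55):
  R = 126
  M = 5 − 5·126 (+55 from intervention) = -570
  N = 101 + (-570) = -469

-469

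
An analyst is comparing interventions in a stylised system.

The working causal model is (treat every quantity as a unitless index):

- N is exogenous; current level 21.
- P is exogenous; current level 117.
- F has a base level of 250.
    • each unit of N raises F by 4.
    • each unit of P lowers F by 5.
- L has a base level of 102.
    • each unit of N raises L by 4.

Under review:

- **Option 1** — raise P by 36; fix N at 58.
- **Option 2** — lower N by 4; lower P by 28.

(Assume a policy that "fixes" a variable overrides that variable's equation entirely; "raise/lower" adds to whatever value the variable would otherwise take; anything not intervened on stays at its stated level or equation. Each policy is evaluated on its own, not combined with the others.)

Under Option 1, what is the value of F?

Option 1 (P + 36, N := 58):
  N = 58
  P = 117 + 36 = 153
  F = 250 + 4·58 − 5·153 = -283

-283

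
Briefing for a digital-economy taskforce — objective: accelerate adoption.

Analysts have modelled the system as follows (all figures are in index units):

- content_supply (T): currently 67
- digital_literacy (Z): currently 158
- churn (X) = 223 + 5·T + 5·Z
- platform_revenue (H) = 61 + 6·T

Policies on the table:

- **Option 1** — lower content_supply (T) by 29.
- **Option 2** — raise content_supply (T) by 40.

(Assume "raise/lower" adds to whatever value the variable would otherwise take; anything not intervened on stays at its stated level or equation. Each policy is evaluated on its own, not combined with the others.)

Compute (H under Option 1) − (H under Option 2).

-414

Option 1 (T − 29):
  T = 67 − 29 = 38
  H = 61 + 6·38 = 289
Option 2 (T + 40):
  T = 67 + 40 = 107
  H = 61 + 6·107 = 703
H: 289 − 703 = -414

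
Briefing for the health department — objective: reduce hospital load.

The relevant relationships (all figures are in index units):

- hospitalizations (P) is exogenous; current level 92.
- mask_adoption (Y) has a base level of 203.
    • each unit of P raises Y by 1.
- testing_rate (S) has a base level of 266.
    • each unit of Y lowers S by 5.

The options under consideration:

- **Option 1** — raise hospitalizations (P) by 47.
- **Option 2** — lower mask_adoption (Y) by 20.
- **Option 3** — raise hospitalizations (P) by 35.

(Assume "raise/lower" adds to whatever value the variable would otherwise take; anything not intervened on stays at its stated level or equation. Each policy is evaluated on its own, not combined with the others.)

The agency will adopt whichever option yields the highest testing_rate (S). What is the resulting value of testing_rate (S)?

-1109

Option 1 (P + 47):
  P = 92 + 47 = 139
  Y = 203 + 139 = 342
  S = 266 − 5·342 = -1444
Option 2 (Y − 20):
  P = 92
  Y = 203 + 92 (−20 from intervention) = 275
  S = 266 − 5·275 = -1109
Option 3 (P + 35):
  P = 92 + 35 = 127
  Y = 203 + 127 = 330
  S = 266 − 5·330 = -1384
Comparing — Option 1: S=-1444, Option 2: S=-1109, Option 3: S=-1384. Highest is -1109 (Option 2).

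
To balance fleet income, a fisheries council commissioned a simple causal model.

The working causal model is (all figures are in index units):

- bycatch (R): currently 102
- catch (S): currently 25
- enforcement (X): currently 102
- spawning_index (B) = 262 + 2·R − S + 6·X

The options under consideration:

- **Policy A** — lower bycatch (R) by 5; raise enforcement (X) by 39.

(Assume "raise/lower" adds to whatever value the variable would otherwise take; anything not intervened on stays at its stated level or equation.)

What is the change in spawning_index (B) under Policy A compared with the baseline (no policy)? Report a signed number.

224

Baseline:
  R = 102
  S = 25
  X = 102
  B = 262 + 2·102 − 25 + 6·102 = 1053
Policy A (R − 5, X + 39):
  R = 102 − 5 = 97
  S = 25
  X = 102 + 39 = 141
  B = 262 + 2·97 − 25 + 6·141 = 1277
Change in B: 1277 − 1053 = 224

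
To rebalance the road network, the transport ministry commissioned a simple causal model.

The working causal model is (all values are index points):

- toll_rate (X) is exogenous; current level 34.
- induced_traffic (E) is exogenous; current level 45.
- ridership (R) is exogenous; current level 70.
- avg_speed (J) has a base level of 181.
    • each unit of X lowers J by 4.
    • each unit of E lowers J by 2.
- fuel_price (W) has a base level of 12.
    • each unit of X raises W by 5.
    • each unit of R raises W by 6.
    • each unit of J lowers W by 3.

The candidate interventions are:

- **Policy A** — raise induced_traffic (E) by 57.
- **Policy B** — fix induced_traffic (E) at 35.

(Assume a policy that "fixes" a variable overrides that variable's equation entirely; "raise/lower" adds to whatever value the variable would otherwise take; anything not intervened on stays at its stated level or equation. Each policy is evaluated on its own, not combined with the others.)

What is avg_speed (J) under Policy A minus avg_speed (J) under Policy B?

-134

Policy A (E + 57):
  X = 34
  E = 45 + 57 = 102
  J = 181 − 4·34 − 2·102 = -159
Policy B (E := 35):
  X = 34
  E = 35
  J = 181 − 4·34 − 2·35 = -25
J: -159 − (-25) = -134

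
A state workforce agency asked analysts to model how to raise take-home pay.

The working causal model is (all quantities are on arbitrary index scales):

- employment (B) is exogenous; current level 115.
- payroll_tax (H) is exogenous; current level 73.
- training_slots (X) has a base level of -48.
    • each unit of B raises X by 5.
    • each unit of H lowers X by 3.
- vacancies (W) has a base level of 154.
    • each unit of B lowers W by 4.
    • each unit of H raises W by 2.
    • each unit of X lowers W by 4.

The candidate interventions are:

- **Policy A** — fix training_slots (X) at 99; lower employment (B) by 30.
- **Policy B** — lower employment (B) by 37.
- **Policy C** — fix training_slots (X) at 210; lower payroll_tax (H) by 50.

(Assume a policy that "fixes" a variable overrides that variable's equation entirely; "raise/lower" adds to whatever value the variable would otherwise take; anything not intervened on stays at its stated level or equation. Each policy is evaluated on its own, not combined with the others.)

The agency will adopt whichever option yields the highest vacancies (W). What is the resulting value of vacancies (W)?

-436

Policy A (X := 99, B − 30):
  B = 115 − 30 = 85
  H = 73
  X = 99
  W = 154 − 4·85 + 2·73 − 4·99 = -436
Policy B (B − 37):
  B = 115 − 37 = 78
  H = 73
  X = -48 + 5·78 − 3·73 = 123
  W = 154 − 4·78 + 2·73 − 4·123 = -504
Policy C (X := 210, H − 50):
  B = 115
  H = 73 − 50 = 23
  X = 210
  W = 154 − 4·115 + 2·23 − 4·210 = -1100
Comparing — Policy A: W=-436, Policy B: W=-504, Policy C: W=-1100. Highest is -436 (Policy A).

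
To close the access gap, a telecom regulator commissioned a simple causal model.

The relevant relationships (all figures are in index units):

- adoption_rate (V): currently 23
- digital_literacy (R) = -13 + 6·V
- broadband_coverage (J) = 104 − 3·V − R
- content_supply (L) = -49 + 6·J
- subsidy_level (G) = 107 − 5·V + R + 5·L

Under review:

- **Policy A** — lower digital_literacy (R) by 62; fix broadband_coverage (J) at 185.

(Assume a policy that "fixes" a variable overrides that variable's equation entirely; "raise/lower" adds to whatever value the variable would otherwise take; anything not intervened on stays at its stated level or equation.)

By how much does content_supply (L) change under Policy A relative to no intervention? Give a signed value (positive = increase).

Baseline:
  V = 23
  R = -13 + 6·23 = 125
  J = 104 − 3·23 − 125 = -90
  L = -49 + 6·(-90) = -589
Policy A (R − 62, J := 185):
  V = 23
  R = -13 + 6·23 (−62 from intervention) = 63
  J = 185
  L = -49 + 6·185 = 1061
Change in L: 1061 − (-589) = 1650

1650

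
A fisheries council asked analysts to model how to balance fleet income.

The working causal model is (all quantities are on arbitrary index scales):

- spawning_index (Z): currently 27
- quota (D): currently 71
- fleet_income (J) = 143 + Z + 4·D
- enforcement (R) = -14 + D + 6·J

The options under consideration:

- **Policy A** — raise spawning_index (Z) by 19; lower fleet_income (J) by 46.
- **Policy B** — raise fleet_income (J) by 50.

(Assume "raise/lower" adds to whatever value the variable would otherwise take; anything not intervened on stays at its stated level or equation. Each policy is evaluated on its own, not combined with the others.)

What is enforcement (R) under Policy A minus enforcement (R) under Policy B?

Policy A (Z + 19, J − 46):
  Z = 27 + 19 = 46
  D = 71
  J = 143 + 46 + 4·71 (−46 from intervention) = 427
  R = -14 + 71 + 6·427 = 2619
Policy B (J + 50):
  Z = 27
  D = 71
  J = 143 + 27 + 4·71 (+50 from intervention) = 504
  R = -14 + 71 + 6·504 = 3081
R: 2619 − 3081 = -462

-462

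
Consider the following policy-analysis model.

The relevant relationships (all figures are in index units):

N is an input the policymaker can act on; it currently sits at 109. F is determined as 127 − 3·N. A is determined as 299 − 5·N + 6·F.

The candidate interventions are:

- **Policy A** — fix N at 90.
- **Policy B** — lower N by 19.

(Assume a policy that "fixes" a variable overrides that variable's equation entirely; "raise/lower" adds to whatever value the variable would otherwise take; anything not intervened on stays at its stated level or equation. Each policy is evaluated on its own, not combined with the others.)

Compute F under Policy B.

Policy B (N − 19):
  N = 109 − 19 = 90
  F = 127 − 3·90 = -143

-143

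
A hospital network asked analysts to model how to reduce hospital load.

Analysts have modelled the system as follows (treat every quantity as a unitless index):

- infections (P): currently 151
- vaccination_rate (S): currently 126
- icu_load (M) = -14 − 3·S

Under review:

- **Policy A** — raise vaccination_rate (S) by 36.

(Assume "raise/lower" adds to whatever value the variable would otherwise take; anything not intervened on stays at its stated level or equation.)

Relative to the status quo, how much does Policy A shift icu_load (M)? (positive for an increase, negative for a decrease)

-108

Baseline:
  S = 126
  M = -14 − 3·126 = -392
Policy A (S + 36):
  S = 126 + 36 = 162
  M = -14 − 3·162 = -500
Change in M: -500 − (-392) = -108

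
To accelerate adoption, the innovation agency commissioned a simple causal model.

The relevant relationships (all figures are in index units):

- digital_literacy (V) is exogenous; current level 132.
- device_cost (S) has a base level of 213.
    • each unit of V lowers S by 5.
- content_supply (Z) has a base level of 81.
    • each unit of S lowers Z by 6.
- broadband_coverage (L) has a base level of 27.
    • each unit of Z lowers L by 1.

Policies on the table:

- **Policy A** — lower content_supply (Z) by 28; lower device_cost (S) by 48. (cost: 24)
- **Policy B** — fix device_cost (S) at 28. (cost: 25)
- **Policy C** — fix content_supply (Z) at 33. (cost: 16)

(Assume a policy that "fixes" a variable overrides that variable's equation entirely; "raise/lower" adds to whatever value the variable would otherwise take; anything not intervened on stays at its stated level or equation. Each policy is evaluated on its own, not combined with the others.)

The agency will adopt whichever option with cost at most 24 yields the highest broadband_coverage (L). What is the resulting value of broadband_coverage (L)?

-6

Policy A (Z − 28, S − 48):
  V = 132
  S = 213 − 5·132 (−48 from intervention) = -495
  Z = 81 − 6·(-495) (−28 from intervention) = 3023
  L = 27 − 3023 = -2996
Policy C (Z := 33):
  V = 132
  S = 213 − 5·132 = -447
  Z = 33
  L = 27 − 33 = -6
Comparing — Policy A: L=-2996, Policy C: L=-6. Highest is -6 (Policy C).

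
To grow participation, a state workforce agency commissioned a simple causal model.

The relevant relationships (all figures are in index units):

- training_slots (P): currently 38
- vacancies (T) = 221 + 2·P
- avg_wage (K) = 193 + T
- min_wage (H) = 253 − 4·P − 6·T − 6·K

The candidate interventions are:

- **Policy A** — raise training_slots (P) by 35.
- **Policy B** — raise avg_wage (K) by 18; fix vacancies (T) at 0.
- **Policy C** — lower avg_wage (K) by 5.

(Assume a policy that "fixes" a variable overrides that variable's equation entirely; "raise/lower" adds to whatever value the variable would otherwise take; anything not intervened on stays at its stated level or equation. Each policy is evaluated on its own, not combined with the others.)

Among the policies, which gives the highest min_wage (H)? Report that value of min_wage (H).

-1165

Policy A (P + 35):
  P = 38 + 35 = 73
  T = 221 + 2·73 = 367
  K = 193 + 367 = 560
  H = 253 − 4·73 − 6·367 − 6·560 = -5601
Policy B (K + 18, T := 0):
  P = 38
  T = 0
  K = 193 + 0 (+18 from intervention) = 211
  H = 253 − 4·38 − 6·0 − 6·211 = -1165
Policy C (K − 5):
  P = 38
  T = 221 + 2·38 = 297
  K = 193 + 297 (−5 from intervention) = 485
  H = 253 − 4·38 − 6·297 − 6·485 = -4591
Comparing — Policy A: H=-5601, Policy B: H=-1165, Policy C: H=-4591. Highest is -1165 (Policy B).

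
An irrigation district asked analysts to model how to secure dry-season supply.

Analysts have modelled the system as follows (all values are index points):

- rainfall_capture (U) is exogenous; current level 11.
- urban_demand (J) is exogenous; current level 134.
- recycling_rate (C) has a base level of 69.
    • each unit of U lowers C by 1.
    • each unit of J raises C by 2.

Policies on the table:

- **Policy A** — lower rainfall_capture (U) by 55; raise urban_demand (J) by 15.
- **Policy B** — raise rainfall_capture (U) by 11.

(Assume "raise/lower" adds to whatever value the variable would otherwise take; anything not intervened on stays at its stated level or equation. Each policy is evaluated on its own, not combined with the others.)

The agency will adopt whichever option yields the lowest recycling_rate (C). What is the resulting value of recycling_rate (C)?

Policy A (U − 55, J + 15):
  U = 11 − 55 = -44
  J = 134 + 15 = 149
  C = 69 − (-44) + 2·149 = 411
Policy B (U + 11):
  U = 11 + 11 = 22
  J = 134
  C = 69 − 22 + 2·134 = 315
Comparing — Policy A: C=411, Policy B: C=315. Lowest is 315 (Policy B).

315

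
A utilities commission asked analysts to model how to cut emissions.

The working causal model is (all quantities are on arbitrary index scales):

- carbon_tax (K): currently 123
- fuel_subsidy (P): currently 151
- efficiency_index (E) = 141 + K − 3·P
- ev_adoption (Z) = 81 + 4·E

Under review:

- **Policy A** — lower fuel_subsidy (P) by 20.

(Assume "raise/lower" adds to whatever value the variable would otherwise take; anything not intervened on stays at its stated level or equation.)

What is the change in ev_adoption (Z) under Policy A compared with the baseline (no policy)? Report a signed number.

Baseline:
  K = 123
  P = 151
  E = 141 + 123 − 3·151 = -189
  Z = 81 + 4·(-189) = -675
Policy A (P − 20):
  K = 123
  P = 151 − 20 = 131
  E = 141 + 123 − 3·131 = -129
  Z = 81 + 4·(-129) = -435
Change in Z: -435 − (-675) = 240

240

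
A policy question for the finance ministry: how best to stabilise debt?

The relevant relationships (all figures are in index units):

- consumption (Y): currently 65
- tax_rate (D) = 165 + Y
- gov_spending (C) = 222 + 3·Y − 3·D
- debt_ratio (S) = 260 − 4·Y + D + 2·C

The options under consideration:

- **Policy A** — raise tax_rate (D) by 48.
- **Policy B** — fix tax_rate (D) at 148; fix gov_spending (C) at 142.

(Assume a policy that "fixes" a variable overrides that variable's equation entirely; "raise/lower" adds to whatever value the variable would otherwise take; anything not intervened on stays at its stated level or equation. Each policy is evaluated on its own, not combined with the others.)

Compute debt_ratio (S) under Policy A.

Policy A (D + 48):
  Y = 65
  D = 165 + 65 (+48 from intervention) = 278
  C = 222 + 3·65 − 3·278 = -417
  S = 260 − 4·65 + 278 + 2·(-417) = -556

-556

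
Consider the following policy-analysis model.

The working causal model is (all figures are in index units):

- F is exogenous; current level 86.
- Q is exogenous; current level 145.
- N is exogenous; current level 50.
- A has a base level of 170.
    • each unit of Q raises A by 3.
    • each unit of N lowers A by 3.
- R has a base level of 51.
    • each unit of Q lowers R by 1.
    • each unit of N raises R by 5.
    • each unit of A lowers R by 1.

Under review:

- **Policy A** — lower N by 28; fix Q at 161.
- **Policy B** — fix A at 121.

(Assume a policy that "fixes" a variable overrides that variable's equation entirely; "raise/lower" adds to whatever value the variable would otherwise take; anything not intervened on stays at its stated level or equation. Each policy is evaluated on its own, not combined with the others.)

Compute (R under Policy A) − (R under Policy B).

Policy A (N − 28, Q := 161):
  Q = 161
  N = 50 − 28 = 22
  A = 170 + 3·161 − 3·22 = 587
  R = 51 − 161 + 5·22 − 587 = -587
Policy B (A := 121):
  Q = 145
  N = 50
  A = 121
  R = 51 − 145 + 5·50 − 121 = 35
R: -587 − 35 = -622

-622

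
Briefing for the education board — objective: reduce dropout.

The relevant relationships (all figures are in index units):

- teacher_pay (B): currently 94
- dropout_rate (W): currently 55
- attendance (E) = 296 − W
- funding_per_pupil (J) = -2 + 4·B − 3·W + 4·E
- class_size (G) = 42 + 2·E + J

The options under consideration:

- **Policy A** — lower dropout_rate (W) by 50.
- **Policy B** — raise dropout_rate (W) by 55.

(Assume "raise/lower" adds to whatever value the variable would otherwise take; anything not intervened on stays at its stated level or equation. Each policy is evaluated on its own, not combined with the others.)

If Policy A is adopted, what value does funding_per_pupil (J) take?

Policy A (W − 50):
  B = 94
  W = 55 − 50 = 5
  E = 296 − 5 = 291
  J = -2 + 4·94 − 3·5 + 4·291 = 1523

1523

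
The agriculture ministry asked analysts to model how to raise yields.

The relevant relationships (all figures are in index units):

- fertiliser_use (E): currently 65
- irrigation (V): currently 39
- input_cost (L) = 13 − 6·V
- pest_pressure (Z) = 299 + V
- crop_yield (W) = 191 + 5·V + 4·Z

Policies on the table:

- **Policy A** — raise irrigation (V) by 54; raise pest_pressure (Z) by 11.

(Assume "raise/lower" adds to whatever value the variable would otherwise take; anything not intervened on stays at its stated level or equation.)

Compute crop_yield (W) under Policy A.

2268

Policy A (V + 54, Z + 11):
  V = 39 + 54 = 93
  Z = 299 + 93 (+11 from intervention) = 403
  W = 191 + 5·93 + 4·403 = 2268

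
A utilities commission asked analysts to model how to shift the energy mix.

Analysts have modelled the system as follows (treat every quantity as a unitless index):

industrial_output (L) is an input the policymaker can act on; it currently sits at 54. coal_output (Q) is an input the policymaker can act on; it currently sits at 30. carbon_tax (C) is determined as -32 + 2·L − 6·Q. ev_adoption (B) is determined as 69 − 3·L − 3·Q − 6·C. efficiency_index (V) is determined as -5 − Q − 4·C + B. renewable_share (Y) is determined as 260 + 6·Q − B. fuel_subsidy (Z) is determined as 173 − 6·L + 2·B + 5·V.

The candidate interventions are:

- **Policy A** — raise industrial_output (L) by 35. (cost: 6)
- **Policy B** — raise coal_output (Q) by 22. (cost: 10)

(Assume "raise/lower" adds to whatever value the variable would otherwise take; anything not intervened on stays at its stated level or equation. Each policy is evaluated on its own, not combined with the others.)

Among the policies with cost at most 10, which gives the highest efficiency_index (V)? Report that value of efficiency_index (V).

Policy A (L + 35):
  L = 54 + 35 = 89
  Q = 30
  C = -32 + 2·89 − 6·30 = -34
  B = 69 − 3·89 − 3·30 − 6·(-34) = -84
  V = -5 − 30 − 4·(-34) + (-84) = 17
Policy B (Q + 22):
  L = 54
  Q = 30 + 22 = 52
  C = -32 + 2·54 − 6·52 = -236
  B = 69 − 3·54 − 3·52 − 6·(-236) = 1167
  V = -5 − 52 − 4·(-236) + 1167 = 2054
Comparing — Policy A: V=17, Policy B: V=2054. Highest is 2054 (Policy B).

2054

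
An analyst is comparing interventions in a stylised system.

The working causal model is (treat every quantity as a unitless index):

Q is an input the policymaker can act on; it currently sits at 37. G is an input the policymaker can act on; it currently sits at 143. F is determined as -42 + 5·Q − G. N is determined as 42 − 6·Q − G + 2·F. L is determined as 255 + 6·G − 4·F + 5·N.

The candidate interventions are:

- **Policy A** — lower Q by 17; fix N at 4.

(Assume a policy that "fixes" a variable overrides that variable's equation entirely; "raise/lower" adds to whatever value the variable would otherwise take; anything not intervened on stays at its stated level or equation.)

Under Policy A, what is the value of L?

Policy A (Q − 17, N := 4):
  Q = 37 − 17 = 20
  G = 143
  F = -42 + 5·20 − 143 = -85
  N = 4
  L = 255 + 6·143 − 4·(-85) + 5·4 = 1473

1473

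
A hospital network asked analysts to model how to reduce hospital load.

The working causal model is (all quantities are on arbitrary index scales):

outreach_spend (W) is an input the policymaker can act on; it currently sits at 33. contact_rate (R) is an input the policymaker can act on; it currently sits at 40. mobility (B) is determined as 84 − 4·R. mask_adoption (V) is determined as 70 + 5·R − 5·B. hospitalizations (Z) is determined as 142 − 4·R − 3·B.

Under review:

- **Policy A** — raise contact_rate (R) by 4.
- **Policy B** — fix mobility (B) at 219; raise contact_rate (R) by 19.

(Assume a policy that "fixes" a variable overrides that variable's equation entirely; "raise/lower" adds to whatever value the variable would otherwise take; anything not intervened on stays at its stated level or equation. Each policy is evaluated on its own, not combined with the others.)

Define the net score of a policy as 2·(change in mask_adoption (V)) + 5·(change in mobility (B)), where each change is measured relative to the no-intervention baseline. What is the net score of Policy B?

-1285

Baseline:
  R = 40
  B = 84 − 4·40 = -76
  V = 70 + 5·40 − 5·(-76) = 650
Policy B (B := 219, R + 19):
  R = 40 + 19 = 59
  B = 219
  V = 70 + 5·59 − 5·219 = -730
ΔV = -730 − 650 = -1380; ΔB = 219 − (-76) = 295
Score = 2·(-1380) + 5·295 = -1285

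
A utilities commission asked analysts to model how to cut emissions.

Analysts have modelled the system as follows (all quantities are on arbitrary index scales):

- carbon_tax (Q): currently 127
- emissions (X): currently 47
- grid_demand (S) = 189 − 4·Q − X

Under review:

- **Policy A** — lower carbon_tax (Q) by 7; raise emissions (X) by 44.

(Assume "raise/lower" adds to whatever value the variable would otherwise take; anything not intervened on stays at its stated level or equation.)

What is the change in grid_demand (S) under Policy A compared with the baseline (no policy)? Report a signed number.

-16

Baseline:
  Q = 127
  X = 47
  S = 189 − 4·127 − 47 = -366
Policy A (Q − 7, X + 44):
  Q = 127 − 7 = 120
  X = 47 + 44 = 91
  S = 189 − 4·120 − 91 = -382
Change in S: -382 − (-366) = -16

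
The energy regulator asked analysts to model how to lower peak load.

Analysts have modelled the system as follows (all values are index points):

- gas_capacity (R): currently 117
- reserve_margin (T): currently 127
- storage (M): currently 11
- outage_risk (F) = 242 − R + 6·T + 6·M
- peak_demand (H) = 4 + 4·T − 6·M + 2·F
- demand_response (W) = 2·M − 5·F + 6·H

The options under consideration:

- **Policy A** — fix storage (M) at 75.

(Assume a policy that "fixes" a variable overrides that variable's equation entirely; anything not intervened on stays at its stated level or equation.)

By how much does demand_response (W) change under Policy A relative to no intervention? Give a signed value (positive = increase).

512

Baseline:
  R = 117
  T = 127
  M = 11
  F = 242 − 117 + 6·127 + 6·11 = 953
  H = 4 + 4·127 − 6·11 + 2·953 = 2352
  W = 0 + 2·11 − 5·953 + 6·2352 = 9369
Policy A (M := 75):
  R = 117
  T = 127
  M = 75
  F = 242 − 117 + 6·127 + 6·75 = 1337
  H = 4 + 4·127 − 6·75 + 2·1337 = 2736
  W = 0 + 2·75 − 5·1337 + 6·2736 = 9881
Change in W: 9881 − 9369 = 512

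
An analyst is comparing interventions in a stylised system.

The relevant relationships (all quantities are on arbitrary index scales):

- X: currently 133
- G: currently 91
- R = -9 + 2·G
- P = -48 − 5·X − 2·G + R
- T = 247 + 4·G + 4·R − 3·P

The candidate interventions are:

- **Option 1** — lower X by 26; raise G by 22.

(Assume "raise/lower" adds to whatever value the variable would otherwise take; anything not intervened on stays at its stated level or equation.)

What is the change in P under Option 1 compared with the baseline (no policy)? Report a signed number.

Baseline:
  X = 133
  G = 91
  R = -9 + 2·91 = 173
  P = -48 − 5·133 − 2·91 + 173 = -722
Option 1 (X − 26, G + 22):
  X = 133 − 26 = 107
  G = 91 + 22 = 113
  R = -9 + 2·113 = 217
  P = -48 − 5·107 − 2·113 + 217 = -592
Change in P: -592 − (-722) = 130

130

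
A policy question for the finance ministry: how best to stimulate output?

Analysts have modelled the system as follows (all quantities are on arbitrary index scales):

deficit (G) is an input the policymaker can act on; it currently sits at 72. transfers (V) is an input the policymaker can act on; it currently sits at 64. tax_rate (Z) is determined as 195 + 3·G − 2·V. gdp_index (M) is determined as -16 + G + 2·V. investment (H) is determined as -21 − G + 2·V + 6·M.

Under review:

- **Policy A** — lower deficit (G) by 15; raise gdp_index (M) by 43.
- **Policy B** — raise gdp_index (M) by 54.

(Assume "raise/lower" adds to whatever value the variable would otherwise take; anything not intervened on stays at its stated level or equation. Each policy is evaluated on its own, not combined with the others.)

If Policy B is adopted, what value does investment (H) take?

1463

Policy B (M + 54):
  G = 72
  V = 64
  M = -16 + 72 + 2·64 (+54 from intervention) = 238
  H = -21 − 72 + 2·64 + 6·238 = 1463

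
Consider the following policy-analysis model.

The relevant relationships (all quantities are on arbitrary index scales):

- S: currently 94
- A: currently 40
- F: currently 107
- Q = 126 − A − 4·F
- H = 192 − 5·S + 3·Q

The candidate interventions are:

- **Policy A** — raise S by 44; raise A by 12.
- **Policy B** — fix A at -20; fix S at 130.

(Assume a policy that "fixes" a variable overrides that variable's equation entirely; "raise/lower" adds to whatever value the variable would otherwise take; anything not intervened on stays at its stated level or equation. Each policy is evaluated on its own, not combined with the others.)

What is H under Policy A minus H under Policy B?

Policy A (S + 44, A + 12):
  S = 94 + 44 = 138
  A = 40 + 12 = 52
  F = 107
  Q = 126 − 52 − 4·107 = -354
  H = 192 − 5·138 + 3·(-354) = -1560
Policy B (A := -20, S := 130):
  S = 130
  A = -20
  F = 107
  Q = 126 − (-20) − 4·107 = -282
  H = 192 − 5·130 + 3·(-282) = -1304
H: -1560 − (-1304) = -256

-256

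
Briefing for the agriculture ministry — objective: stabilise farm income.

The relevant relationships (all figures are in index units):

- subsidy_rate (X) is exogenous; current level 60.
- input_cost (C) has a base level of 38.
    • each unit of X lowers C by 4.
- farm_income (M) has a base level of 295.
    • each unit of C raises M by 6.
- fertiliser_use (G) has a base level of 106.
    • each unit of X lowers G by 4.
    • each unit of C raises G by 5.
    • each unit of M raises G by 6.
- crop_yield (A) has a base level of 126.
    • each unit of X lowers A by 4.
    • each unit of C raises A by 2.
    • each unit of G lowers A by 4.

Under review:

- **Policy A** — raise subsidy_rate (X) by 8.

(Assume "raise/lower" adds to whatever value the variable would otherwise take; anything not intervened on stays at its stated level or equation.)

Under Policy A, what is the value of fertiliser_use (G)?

-7990

Policy A (X + 8):
  X = 60 + 8 = 68
  C = 38 − 4·68 = -234
  M = 295 + 6·(-234) = -1109
  G = 106 − 4·68 + 5·(-234) + 6·(-1109) = -7990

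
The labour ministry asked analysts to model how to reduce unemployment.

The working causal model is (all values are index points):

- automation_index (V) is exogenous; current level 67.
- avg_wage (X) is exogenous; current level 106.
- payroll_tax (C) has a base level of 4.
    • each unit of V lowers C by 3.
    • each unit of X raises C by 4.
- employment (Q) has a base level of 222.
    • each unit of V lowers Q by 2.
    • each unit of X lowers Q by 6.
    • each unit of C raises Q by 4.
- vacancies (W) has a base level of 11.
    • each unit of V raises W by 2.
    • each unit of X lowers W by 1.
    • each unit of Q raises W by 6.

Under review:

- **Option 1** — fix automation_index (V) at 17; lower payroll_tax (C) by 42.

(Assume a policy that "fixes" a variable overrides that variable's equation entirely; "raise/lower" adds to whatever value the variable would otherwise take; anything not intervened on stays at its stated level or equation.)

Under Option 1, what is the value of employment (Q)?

892

Option 1 (V := 17, C − 42):
  V = 17
  X = 106
  C = 4 − 3·17 + 4·106 (−42 from intervention) = 335
  Q = 222 − 2·17 − 6·106 + 4·335 = 892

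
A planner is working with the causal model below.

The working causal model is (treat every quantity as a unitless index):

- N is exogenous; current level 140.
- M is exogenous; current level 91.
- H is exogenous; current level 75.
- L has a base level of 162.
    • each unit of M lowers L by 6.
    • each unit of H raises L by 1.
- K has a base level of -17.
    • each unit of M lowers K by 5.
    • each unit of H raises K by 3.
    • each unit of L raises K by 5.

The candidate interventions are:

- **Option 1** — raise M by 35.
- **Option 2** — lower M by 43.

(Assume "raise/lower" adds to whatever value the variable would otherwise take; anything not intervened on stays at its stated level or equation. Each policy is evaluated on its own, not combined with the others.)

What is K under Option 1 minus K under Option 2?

Option 1 (M + 35):
  M = 91 + 35 = 126
  H = 75
  L = 162 − 6·126 + 75 = -519
  K = -17 − 5·126 + 3·75 + 5·(-519) = -3017
Option 2 (M − 43):
  M = 91 − 43 = 48
  H = 75
  L = 162 − 6·48 + 75 = -51
  K = -17 − 5·48 + 3·75 + 5·(-51) = -287
K: -3017 − (-287) = -2730

-2730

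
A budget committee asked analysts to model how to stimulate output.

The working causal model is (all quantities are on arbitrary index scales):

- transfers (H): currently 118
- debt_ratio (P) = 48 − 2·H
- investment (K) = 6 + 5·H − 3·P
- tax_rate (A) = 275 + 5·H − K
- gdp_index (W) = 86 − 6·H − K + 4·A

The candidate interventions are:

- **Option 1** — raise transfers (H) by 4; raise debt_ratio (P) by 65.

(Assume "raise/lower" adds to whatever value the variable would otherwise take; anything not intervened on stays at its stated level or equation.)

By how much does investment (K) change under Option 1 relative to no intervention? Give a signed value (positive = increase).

Baseline:
  H = 118
  P = 48 − 2·118 = -188
  K = 6 + 5·118 − 3·(-188) = 1160
Option 1 (H + 4, P + 65):
  H = 118 + 4 = 122
  P = 48 − 2·122 (+65 from intervention) = -131
  K = 6 + 5·122 − 3·(-131) = 1009
Change in K: 1009 − 1160 = -151

-151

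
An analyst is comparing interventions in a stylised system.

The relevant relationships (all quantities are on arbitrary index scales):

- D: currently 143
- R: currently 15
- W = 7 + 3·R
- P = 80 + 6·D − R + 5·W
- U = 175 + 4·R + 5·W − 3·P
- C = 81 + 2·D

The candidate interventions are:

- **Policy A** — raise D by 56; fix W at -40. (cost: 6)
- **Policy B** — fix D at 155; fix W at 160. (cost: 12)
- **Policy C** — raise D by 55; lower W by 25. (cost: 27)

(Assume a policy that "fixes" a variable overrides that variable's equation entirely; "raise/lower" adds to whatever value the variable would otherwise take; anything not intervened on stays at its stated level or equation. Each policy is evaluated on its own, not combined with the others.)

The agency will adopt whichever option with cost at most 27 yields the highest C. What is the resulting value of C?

Policy A (D + 56, W := -40):
  D = 143 + 56 = 199
  C = 81 + 2·199 = 479
Policy B (D := 155, W := 160):
  D = 155
  C = 81 + 2·155 = 391
Policy C (D + 55, W − 25):
  D = 143 + 55 = 198
  C = 81 + 2·198 = 477
Comparing — Policy A: C=479, Policy B: C=391, Policy C: C=477. Highest is 479 (Policy A).

479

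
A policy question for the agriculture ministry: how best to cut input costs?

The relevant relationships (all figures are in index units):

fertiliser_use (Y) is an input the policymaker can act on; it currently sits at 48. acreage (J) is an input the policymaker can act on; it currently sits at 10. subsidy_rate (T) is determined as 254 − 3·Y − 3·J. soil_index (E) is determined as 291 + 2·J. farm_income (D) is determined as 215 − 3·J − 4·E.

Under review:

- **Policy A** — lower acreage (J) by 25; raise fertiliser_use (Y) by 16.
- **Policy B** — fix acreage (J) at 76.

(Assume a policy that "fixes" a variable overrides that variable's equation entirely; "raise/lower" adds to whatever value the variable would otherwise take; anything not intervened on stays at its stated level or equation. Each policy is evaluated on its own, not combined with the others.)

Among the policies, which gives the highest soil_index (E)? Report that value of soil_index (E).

Policy A (J − 25, Y + 16):
  J = 10 − 25 = -15
  E = 291 + 2·(-15) = 261
Policy B (J := 76):
  J = 76
  E = 291 + 2·76 = 443
Comparing — Policy A: E=261, Policy B: E=443. Highest is 443 (Policy B).

443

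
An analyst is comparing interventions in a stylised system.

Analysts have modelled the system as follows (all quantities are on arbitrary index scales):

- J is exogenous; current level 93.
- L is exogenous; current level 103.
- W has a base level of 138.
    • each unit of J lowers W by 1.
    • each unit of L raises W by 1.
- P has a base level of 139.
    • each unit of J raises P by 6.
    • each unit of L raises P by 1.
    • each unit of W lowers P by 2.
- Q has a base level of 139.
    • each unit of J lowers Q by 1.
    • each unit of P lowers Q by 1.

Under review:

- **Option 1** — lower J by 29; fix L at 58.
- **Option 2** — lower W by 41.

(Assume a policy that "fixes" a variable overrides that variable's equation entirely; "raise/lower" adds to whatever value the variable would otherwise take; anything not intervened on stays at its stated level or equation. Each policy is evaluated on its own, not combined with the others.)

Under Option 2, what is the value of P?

586

Option 2 (W − 41):
  J = 93
  L = 103
  W = 138 − 93 + 103 (−41 from intervention) = 107
  P = 139 + 6·93 + 103 − 2·107 = 586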